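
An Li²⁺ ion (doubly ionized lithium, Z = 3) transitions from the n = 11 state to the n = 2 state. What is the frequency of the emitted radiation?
7.157e+15 Hz

First, find the transition energy:
E_11 = -13.6057 × 3² / 11² = -1.01199421 eV
E_2 = -13.6057 × 3² / 2² = -30.61282500 eV
|ΔE| = |E_2 - E_11| = 29.60083079 eV

Convert to Joules: E = 29.60083079 eV × (1.602177 × 10⁻¹⁹ J/eV) = 4.74258e-18 J

Using E = hf:
f = E/h = 4.74258e-18 J / (6.62607 × 10⁻³⁴ J·s)
f = 7.157e+15 Hz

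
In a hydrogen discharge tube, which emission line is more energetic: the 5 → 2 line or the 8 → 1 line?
8 → 1

Calculate the energy for each transition:

Transition 5 → 2:
ΔE₁ = |E_2 - E_5| = |-13.6057/2² - (-13.6057/5²)|
ΔE₁ = |-3.40142500000 - (-0.54422800000)| = 2.85719700 eV

Transition 8 → 1:
ΔE₂ = |E_1 - E_8| = |-13.6057/1² - (-13.6057/8²)|
ΔE₂ = |-13.60570000000 - (-0.21258906250)| = 13.39311094 eV

Since 13.39311094 eV > 2.85719700 eV, the transition 8 → 1 emits the more energetic photon.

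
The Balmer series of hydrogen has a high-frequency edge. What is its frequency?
8.22461e+14 Hz

The series limit corresponds to the transition from n = ∞ to n = 2.
This is the highest energy (shortest wavelength) transition in the Balmer series.

E_∞ = 0 eV
E_2 = -13.6057 / 2² = -3.40142500 eV

Energy at series limit:
ΔE = E_∞ - E_2 = 0 - (-3.40142500) = 3.40142500 eV
E = 3.40142500 eV × (1.602177 × 10⁻¹⁹ J/eV) = 5.4496849e-19 J
f = E/h = 5.4496849e-19 J / (6.62607 × 10⁻³⁴ J·s) = 8.22461e+14 Hz

This energy equals the ionization energy from the n = 2 state of hydrogen.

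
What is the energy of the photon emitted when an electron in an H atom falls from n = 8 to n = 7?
0.0651 eV

The energy levels are E_n = -13.6057 eV / n².

Energy at n = 8: E_8 = -13.6057 / 8² = -0.2125891 eV
Energy at n = 7: E_7 = -13.6057 / 7² = -0.2776673 eV

For emission (electron falling to lower state), the photon energy is:
E_photon = E_8 - E_7 = |-0.2125891 - (-0.2776673)|
E_photon = 0.0651 eV

This energy is carried away by the emitted photon.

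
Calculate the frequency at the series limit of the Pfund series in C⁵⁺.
4.73738e+15 Hz

The series limit corresponds to the transition from n = ∞ to n = 5.
This is the highest energy (shortest wavelength) transition in the Pfund series.

E_∞ = 0 eV
E_5 = -13.6057 × 6² / 5² = -19.5922080 eV

Energy at series limit:
ΔE = E_∞ - E_5 = 0 - (-19.5922080) = 19.5922080 eV
E = 19.5922080 eV × (1.602177 × 10⁻¹⁹ J/eV) = 3.1390185e-18 J
f = E/h = 3.1390185e-18 J / (6.62607 × 10⁻³⁴ J·s) = 4.73738e+15 Hz

This energy equals the ionization energy from the n = 5 state of C⁵⁺.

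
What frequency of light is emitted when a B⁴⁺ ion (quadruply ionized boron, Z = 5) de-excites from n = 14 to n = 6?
1.8650e+15 Hz

First, find the transition energy:
E_14 = -13.6057 × 5² / 14² = -1.73542092 eV
E_6 = -13.6057 × 5² / 6² = -9.44840278 eV
|ΔE| = |E_6 - E_14| = 7.71298186 eV

Convert to Joules: E = 7.71298186 eV × (1.602177 × 10⁻¹⁹ J/eV) = 1.235756e-18 J

Using E = hf:
f = E/h = 1.235756e-18 J / (6.62607 × 10⁻³⁴ J·s)
f = 1.8650e+15 Hz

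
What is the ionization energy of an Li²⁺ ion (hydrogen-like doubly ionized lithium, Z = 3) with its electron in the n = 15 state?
0.544228 eV

The ionization energy is the energy needed to remove the electron completely (n → ∞).

For a hydrogen-like ion with Z = 3, E_n = -13.6057 Z² / n² eV.

At n = 15: E_15 = -13.6057 × 3² / 15² = -0.544228000 eV
At n = ∞: E_∞ = 0 eV

Ionization energy = E_∞ - E_15 = 0 - (-0.544228000) = 0.544228000 eV
Ionization energy ≈ 0.544228 eV

This is also called the binding energy of the electron in state n = 15.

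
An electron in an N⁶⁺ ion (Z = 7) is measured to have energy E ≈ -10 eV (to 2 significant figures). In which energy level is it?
n = 8

The exact energy levels follow E_n = -13.6057 Z² / n² eV with Z = 7.

The measured value (-10 eV) is reported to only 2 significant figures, so we must test candidate n values and see which one matches to that precision.

Candidate energies:
  n = 6:  E = -13.6057 × 7² / 6² = -18.51887 eV
  n = 7:  E = -13.6057 × 7² / 7² = -13.60570 eV
  n = 8:  E = -13.6057 × 7² / 8² = -10.41686 eV  ← matches
  n = 9:  E = -13.6057 × 7² / 9² = -8.23061 eV
  n = 10:  E = -13.6057 × 7² / 10² = -6.66679 eV

Checking against the measurement of -10 eV (2 sig figs), only n = 8 agrees:
E_8 = -10.41686 eV, which rounds to -10 eV ✓

Therefore n = 8.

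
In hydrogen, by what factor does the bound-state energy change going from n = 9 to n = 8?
1.265625

Using E_n = -13.6057 Z² / n² eV with Z = 1:

E_8 = -13.6057 / 8² = -13.6057 / 64 = -0.212589063 eV
E_9 = -13.6057 / 9² = -13.6057 / 81 = -0.167971605 eV

The ratio is:
E_8/E_9 = (-0.212589063) / (-0.167971605)
E_8/E_9 = (-13.6057/64) / (-13.6057/81)
E_8/E_9 = 81/64
E_8/E_9 = 1.265625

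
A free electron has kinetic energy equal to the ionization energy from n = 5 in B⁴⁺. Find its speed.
2.19e+06 m/s (or 0.730% of c)

The binding energy at n = 5 for B⁴⁺ is:
E_5 = -13.6057 × 5²/5² = -13.60570 eV
|E_5| = 13.60570 eV

Convert to Joules:
KE = 13.60570 eV × (1.602177 × 10⁻¹⁹ J/eV) = 2.1799e-18 J

Using KE = ½mv²:
v = √(2·KE/m_e)
v = √(2 × 2.1799e-18 J / 9.10938 × 10⁻³¹ kg)
v = 2.19e+06 m/s

This is approximately 0.730% the speed of light.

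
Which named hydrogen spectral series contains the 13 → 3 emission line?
Paschen series

The spectral series in hydrogen are named based on the final (lower) energy level:
- Lyman series: n_final = 1 (ultraviolet)
- Balmer series: n_final = 2 (visible/near-UV)
- Paschen series: n_final = 3 (infrared)
- Brackett series: n_final = 4 (infrared)
- Pfund series: n_final = 5 (far infrared)

Since this transition ends at n = 3, it belongs to the Paschen series.

For reference, this 13 → 3 line has photon energy
ΔE = 13.6057 eV × (1/3² - 1/13²) = 1.43123734 eV,
corresponding to wavelength λ = hc/ΔE = 1239.84 eV·nm / 1.43123734 eV = 866.2714 nm in the infrared region.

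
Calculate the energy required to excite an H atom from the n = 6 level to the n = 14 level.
0.308519 eV

The energy levels of a hydrogen-like atom are E_n = -13.6057 eV / n².

Energy at n = 6: E_6 = -13.6057 / 6² = -0.377936111 eV
Energy at n = 14: E_14 = -13.6057 / 14² = -0.069416837 eV

The excitation energy is the difference:
ΔE = E_14 - E_6
ΔE = -0.069416837 - (-0.377936111)
ΔE = 0.308519 eV

Since this is positive, energy must be absorbed (photon absorption).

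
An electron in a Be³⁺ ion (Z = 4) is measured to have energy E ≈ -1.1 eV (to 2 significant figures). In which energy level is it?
n = 14

The exact energy levels follow E_n = -13.6057 Z² / n² eV with Z = 4.

The measured value (-1.1 eV) is reported to only 2 significant figures, so we must test candidate n values and see which one matches to that precision.

Candidate energies:
  n = 12:  E = -13.6057 × 4² / 12² = -1.51174 eV
  n = 13:  E = -13.6057 × 4² / 13² = -1.28811 eV
  n = 14:  E = -13.6057 × 4² / 14² = -1.11067 eV  ← matches
  n = 15:  E = -13.6057 × 4² / 15² = -0.96752 eV
  n = 16:  E = -13.6057 × 4² / 16² = -0.85036 eV

Checking against the measurement of -1.1 eV (2 sig figs), only n = 14 agrees:
E_14 = -1.11067 eV, which rounds to -1.1 eV ✓

Therefore n = 14.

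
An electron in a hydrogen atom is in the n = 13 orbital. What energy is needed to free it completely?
0.08 eV

The ionization energy is the energy needed to remove the electron completely (n → ∞).

For hydrogen, E_n = -13.6057 eV / n².

At n = 13: E_13 = -13.6057 / 13² = -0.08051 eV
At n = ∞: E_∞ = 0 eV

Ionization energy = E_∞ - E_13 = 0 - (-0.08051) = 0.08051 eV
Ionization energy ≈ 0.08 eV

This is also called the binding energy of the electron in state n = 13.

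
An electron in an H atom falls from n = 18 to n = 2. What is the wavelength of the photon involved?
369.0624 nm

First, find the transition energy using E_n = -13.6057 / n² eV:
E_18 = -13.6057 / 18² = -0.04199290 eV
E_2 = -13.6057 / 2² = -3.40142500 eV

Photon energy: |ΔE| = |E_2 - E_18| = 3.35943210 eV

Convert to wavelength using E = hc/λ with hc = 1239.84 eV·nm:
λ = hc/E = 1239.84 eV·nm / 3.35943210 eV
λ = 369.0624 nm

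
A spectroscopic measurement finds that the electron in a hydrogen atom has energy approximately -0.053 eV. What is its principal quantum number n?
n = 16

The exact energy levels follow E_n = -13.6057 eV / n².

The measured value (-0.053 eV) is reported to only 2 significant figures, so we must test candidate n values and see which one matches to that precision.

Candidate energies:
  n = 14:  E = -13.6057/14² = -0.06942 eV
  n = 15:  E = -13.6057/15² = -0.06047 eV
  n = 16:  E = -13.6057/16² = -0.05315 eV  ← matches
  n = 17:  E = -13.6057/17² = -0.04708 eV
  n = 18:  E = -13.6057/18² = -0.04199 eV

Checking against the measurement of -0.053 eV (2 sig figs), only n = 16 agrees:
E_16 = -0.05315 eV, which rounds to -0.053 eV ✓

Therefore n = 16.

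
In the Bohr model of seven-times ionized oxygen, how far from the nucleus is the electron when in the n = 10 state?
0.66147 nm (or 6.61472 Å)

The Bohr radius formula is:
r_n = n² a₀ / Z

where a₀ = 0.05291772 nm is the Bohr radius.

For O⁷⁺ (Z = 8) at n = 10:
r_10 = 10² × 0.05291772 nm / 8
r_10 = 100 × 0.05291772 nm / 8
r_10 = 5.291772 nm / 8
r_10 = 0.66147 nm

The electron orbits at approximately 0.66147 nm from the nucleus.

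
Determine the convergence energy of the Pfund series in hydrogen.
0.54423 eV

The series limit corresponds to the transition from n = ∞ to n = 5.
This is the highest energy (shortest wavelength) transition in the Pfund series.

E_∞ = 0 eV
E_5 = -13.6057 / 5² = -0.54423 eV

Energy at series limit:
ΔE = E_∞ - E_5 = 0 - (-0.54423) = 0.54423 eV

This energy equals the ionization energy from the n = 5 state of hydrogen.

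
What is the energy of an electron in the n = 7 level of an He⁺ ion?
-1.110669 eV

For hydrogen-like ions, the energy levels scale with Z²:
E_n = -13.6057 Z² / n² eV

For He⁺ (Z = 2) at n = 7:
E_7 = -13.6057 × 2² / 7²
E_7 = -13.6057 × 4 / 49
E_7 = -54.4228 / 49
E_7 = -1.110669 eV

The energy is 4 times more negative than hydrogen at the same n due to the stronger nuclear charge.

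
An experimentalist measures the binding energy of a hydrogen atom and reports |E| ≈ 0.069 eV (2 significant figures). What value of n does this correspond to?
n = 14

The exact energy levels follow E_n = -13.6057 eV / n².

The measured value (-0.069 eV) is reported to only 2 significant figures, so we must test candidate n values and see which one matches to that precision.

Candidate energies:
  n = 12:  E = -13.6057/12² = -0.09448 eV
  n = 13:  E = -13.6057/13² = -0.08051 eV
  n = 14:  E = -13.6057/14² = -0.06942 eV  ← matches
  n = 15:  E = -13.6057/15² = -0.06047 eV
  n = 16:  E = -13.6057/16² = -0.05315 eV

Checking against the measurement of -0.069 eV (2 sig figs), only n = 14 agrees:
E_14 = -0.06942 eV, which rounds to -0.069 eV ✓

Therefore n = 14.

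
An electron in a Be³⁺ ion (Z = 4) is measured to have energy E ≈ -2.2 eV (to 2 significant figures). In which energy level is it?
n = 10

The exact energy levels follow E_n = -13.6057 Z² / n² eV with Z = 4.

The measured value (-2.2 eV) is reported to only 2 significant figures, so we must test candidate n values and see which one matches to that precision.

Candidate energies:
  n = 8:  E = -13.6057 × 4² / 8² = -3.40143 eV
  n = 9:  E = -13.6057 × 4² / 9² = -2.68755 eV
  n = 10:  E = -13.6057 × 4² / 10² = -2.17691 eV  ← matches
  n = 11:  E = -13.6057 × 4² / 11² = -1.79910 eV
  n = 12:  E = -13.6057 × 4² / 12² = -1.51174 eV

Checking against the measurement of -2.2 eV (2 sig figs), only n = 10 agrees:
E_10 = -2.17691 eV, which rounds to -2.2 eV ✓

Therefore n = 10.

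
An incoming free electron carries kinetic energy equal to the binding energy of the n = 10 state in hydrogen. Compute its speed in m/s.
2.19e+05 m/s (or 0.07% of c)

The binding energy at n = 10 for hydrogen is:
E_10 = -13.6057/10² = -0.136057 eV
|E_10| = 0.136057 eV

Convert to Joules:
KE = 0.136057 eV × (1.602177 × 10⁻¹⁹ J/eV) = 2.1799e-20 J

Using KE = ½mv²:
v = √(2·KE/m_e)
v = √(2 × 2.1799e-20 J / 9.10938 × 10⁻³¹ kg)
v = 2.19e+05 m/s

This is approximately 0.07% the speed of light.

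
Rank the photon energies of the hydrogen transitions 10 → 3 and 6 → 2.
6 → 2

Calculate the energy for each transition:

Transition 10 → 3:
ΔE₁ = |E_3 - E_10| = |-13.6057/3² - (-13.6057/10²)|
ΔE₁ = |-1.51174444444 - (-0.13605700000)| = 1.37568744 eV

Transition 6 → 2:
ΔE₂ = |E_2 - E_6| = |-13.6057/2² - (-13.6057/6²)|
ΔE₂ = |-3.40142500000 - (-0.37793611111)| = 3.02348889 eV

Since 3.02348889 eV > 1.37568744 eV, the transition 6 → 2 emits the more energetic photon.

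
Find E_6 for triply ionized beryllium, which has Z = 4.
-6.05 eV

For hydrogen-like ions, the energy levels scale with Z²:
E_n = -13.6057 Z² / n² eV

For Be³⁺ (Z = 4) at n = 6:
E_6 = -13.6057 × 4² / 6²
E_6 = -13.6057 × 16 / 36
E_6 = -217.6912 / 36
E_6 = -6.05 eV

The energy is 16 times more negative than hydrogen at the same n due to the stronger nuclear charge.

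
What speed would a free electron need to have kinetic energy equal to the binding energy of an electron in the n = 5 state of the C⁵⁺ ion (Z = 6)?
2.6252e+06 m/s (or 0.876% of c)

The binding energy at n = 5 for C⁵⁺ is:
E_5 = -13.6057 × 6²/5² = -19.592208 eV
|E_5| = 19.592208 eV

Convert to Joules:
KE = 19.592208 eV × (1.602177 × 10⁻¹⁹ J/eV) = 3.139019e-18 J

Using KE = ½mv²:
v = √(2·KE/m_e)
v = √(2 × 3.139019e-18 J / 9.10938 × 10⁻³¹ kg)
v = 2.6252e+06 m/s

This is approximately 0.876% the speed of light.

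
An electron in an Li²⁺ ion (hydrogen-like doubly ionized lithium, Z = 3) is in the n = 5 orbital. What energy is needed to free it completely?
4.90 eV

The ionization energy is the energy needed to remove the electron completely (n → ∞).

For a hydrogen-like ion with Z = 3, E_n = -13.6057 Z² / n² eV.

At n = 5: E_5 = -13.6057 × 3² / 5² = -4.89805 eV
At n = ∞: E_∞ = 0 eV

Ionization energy = E_∞ - E_5 = 0 - (-4.89805) = 4.89805 eV
Ionization energy ≈ 4.90 eV

This is also called the binding energy of the electron in state n = 5.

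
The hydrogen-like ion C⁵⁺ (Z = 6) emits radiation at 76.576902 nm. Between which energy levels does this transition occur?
n = 12 → n = 5

First, find the photon energy from the wavelength (hc = 1239.84 eV·nm):
E = hc/λ = 1239.84 eV·nm / 76.576902 nm = 16.190783 eV

The energy levels of C⁵⁺ satisfy E_n = -13.6057 × 6² / n² eV, so an emission n_i → n_f releases
ΔE = 13.6057 × 6² × (1/n_f² − 1/n_i²) eV.

Setting ΔE equal to the photon energy:
1/n_f² − 1/n_i² = 16.190783 / (13.6057 × 6²) = 0.033055556

Since 1/n_i² must be positive, we need 1/n_f² > 0.033055556, i.e. n_f ≤ 5. For each allowed n_f, solve n_i = (1/n_f² − 0.033055556)^(−1/2) and check whether it is a whole number:
  n_f = 1: 1/n_i² = 1.000000000 − 0.033055556 = 0.966944444 → n_i = 1.017  (not an integer) ✗
  n_f = 2: 1/n_i² = 0.250000000 − 0.033055556 = 0.216944444 → n_i = 2.147  (not an integer) ✗
  n_f = 3: 1/n_i² = 0.111111111 − 0.033055556 = 0.078055555 → n_i = 3.579  (not an integer) ✗
  n_f = 4: 1/n_i² = 0.062500000 − 0.033055556 = 0.029444444 → n_i = 5.828  (not an integer) ✗
  n_f = 5: 1/n_i² = 0.040000000 − 0.033055556 = 0.006944444 → n_i = 12.000  → integer, n_i = 12 ✓

Only n_f = 5 gives an integer upper level, n_i = 12.

The transition is from n = 12 to n = 5 (emission).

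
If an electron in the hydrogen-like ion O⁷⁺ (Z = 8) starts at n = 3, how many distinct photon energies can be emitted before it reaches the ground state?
3

The electron can occupy levels n = 1, 2, ..., 3 during de-excitation — that is m = 3 - 1 + 1 = 3 distinct levels.

The number of distinct spectral lines equals the number of ways to choose 2 of these m levels (each pair gives one possible emission transition):

Number of lines = m(m-1)/2 = 3×2/2 = 3

These correspond to all possible transitions between the 3 levels:
3 → 2, 3 → 1, 2 → 1

Each transition produces a photon with a unique energy (and thus wavelength). This count does not depend on Z.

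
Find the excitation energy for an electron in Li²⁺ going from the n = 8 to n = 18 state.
1.54 eV

The energy levels of a hydrogen-like atom are E_n = -13.6057 Z² eV / n².

Energy at n = 8: E_8 = -13.6057 × 3² / 8² = -1.91330 eV
Energy at n = 18: E_18 = -13.6057 × 3² / 18² = -0.37794 eV

The excitation energy is the difference:
ΔE = E_18 - E_8
ΔE = -0.37794 - (-1.91330)
ΔE = 1.54 eV

Since this is positive, energy must be absorbed (photon absorption).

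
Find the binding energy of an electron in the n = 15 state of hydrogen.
0.060 eV

The ionization energy is the energy needed to remove the electron completely (n → ∞).

For hydrogen, E_n = -13.6057 eV / n².

At n = 15: E_15 = -13.6057 / 15² = -0.060470 eV
At n = ∞: E_∞ = 0 eV

Ionization energy = E_∞ - E_15 = 0 - (-0.060470) = 0.060470 eV
Ionization energy ≈ 0.060 eV

This is also called the binding energy of the electron in state n = 15.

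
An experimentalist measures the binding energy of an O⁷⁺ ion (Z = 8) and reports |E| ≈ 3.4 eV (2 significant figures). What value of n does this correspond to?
n = 16

The exact energy levels follow E_n = -13.6057 Z² / n² eV with Z = 8.

The measured value (-3.4 eV) is reported to only 2 significant figures, so we must test candidate n values and see which one matches to that precision.

Candidate energies:
  n = 14:  E = -13.6057 × 8² / 14² = -4.44268 eV
  n = 15:  E = -13.6057 × 8² / 15² = -3.87007 eV
  n = 16:  E = -13.6057 × 8² / 16² = -3.40143 eV  ← matches
  n = 17:  E = -13.6057 × 8² / 17² = -3.01303 eV
  n = 18:  E = -13.6057 × 8² / 18² = -2.68755 eV

Checking against the measurement of -3.4 eV (2 sig figs), only n = 16 agrees:
E_16 = -3.40143 eV, which rounds to -3.4 eV ✓

Therefore n = 16.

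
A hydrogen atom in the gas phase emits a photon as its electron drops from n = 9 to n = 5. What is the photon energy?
0.376256 eV

The energy levels are E_n = -13.6057 eV / n².

Energy at n = 9: E_9 = -13.6057 / 9² = -0.167971605 eV
Energy at n = 5: E_5 = -13.6057 / 5² = -0.544228000 eV

For emission (electron falling to lower state), the photon energy is:
E_photon = E_9 - E_5 = |-0.167971605 - (-0.544228000)|
E_photon = 0.376256 eV

This energy is carried away by the emitted photon.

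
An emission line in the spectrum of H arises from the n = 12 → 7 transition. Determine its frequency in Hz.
4.43e+13 Hz

First, find the transition energy:
E_12 = -13.6057 / 12² = -0.0944840 eV
E_7 = -13.6057 / 7² = -0.2776673 eV
|ΔE| = |E_7 - E_12| = 0.1831833 eV

Convert to Joules: E = 0.1831833 eV × (1.602177 × 10⁻¹⁹ J/eV) = 2.9349e-20 J

Using E = hf:
f = E/h = 2.9349e-20 J / (6.62607 × 10⁻³⁴ J·s)
f = 4.43e+13 Hz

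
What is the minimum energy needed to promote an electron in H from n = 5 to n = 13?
0.464 eV

The energy levels of a hydrogen-like atom are E_n = -13.6057 eV / n².

Energy at n = 5: E_5 = -13.6057 / 5² = -0.544228 eV
Energy at n = 13: E_13 = -13.6057 / 13² = -0.080507 eV

The excitation energy is the difference:
ΔE = E_13 - E_5
ΔE = -0.080507 - (-0.544228)
ΔE = 0.464 eV

Since this is positive, energy must be absorbed (photon absorption).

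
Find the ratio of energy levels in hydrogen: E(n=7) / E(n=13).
3.45

Using E_n = -13.6057 Z² / n² eV with Z = 1:

E_7 = -13.6057 / 7² = -13.6057 / 49 = -0.27766735 eV
E_13 = -13.6057 / 13² = -13.6057 / 169 = -0.08050710 eV

The ratio is:
E_7/E_13 = (-0.27766735) / (-0.08050710)
E_7/E_13 = (-13.6057/49) / (-13.6057/169)
E_7/E_13 = 169/49
E_7/E_13 = 3.45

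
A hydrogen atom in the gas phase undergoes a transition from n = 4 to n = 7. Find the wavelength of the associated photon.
2164.94504 nm

First, find the transition energy using E_n = -13.6057 / n² eV:
E_4 = -13.6057 / 4² = -0.85035625000 eV
E_7 = -13.6057 / 7² = -0.27766734694 eV

Photon energy: |ΔE| = |E_7 - E_4| = 0.57268890306 eV

Convert to wavelength using E = hc/λ with hc = 1239.84 eV·nm:
λ = hc/E = 1239.84 eV·nm / 0.57268890306 eV
λ = 2164.94504 nm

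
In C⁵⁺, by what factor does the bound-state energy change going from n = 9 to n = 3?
9.000000

Using E_n = -13.6057 Z² / n² eV with Z = 6:

E_3 = -13.6057 × 6² / 3² = -489.8052 / 9 = -54.422800000000 eV
E_9 = -13.6057 × 6² / 9² = -489.8052 / 81 = -6.046977777778 eV

The ratio is:
E_3/E_9 = (-54.422800000000) / (-6.046977777778)
E_3/E_9 = (-489.8052/9) / (-489.8052/81)
E_3/E_9 = 81/9
E_3/E_9 = 9.000000
(Note: the Z² factors cancel in the ratio.)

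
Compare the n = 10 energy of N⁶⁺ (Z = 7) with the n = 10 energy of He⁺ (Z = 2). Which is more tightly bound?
N⁶⁺ at n = 10 (E = -6.67 eV)

Using E_n = -13.6057 Z² / n² eV:

N⁶⁺ (Z = 7) at n = 10:
E = -13.6057 × 7² / 10² = -13.6057 × 49 / 100 = -6.66679 eV

He⁺ (Z = 2) at n = 10:
E = -13.6057 × 2² / 10² = -13.6057 × 4 / 100 = -0.54423 eV

Since -6.66679 eV < -0.54423 eV,
N⁶⁺ at n = 10 is more tightly bound (requires more energy to ionize).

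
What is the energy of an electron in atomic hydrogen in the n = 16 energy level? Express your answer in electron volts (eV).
-0.053 eV

The energy levels of a hydrogen-like atom are given by:
E_n = -13.6057 eV / n²

For n = 16:
E_16 = -13.6057 eV / 16²
E_16 = -13.6057 eV / 256
E_16 = -0.053 eV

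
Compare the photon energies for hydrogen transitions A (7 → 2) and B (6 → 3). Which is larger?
7 → 2

Calculate the energy for each transition:

Transition 7 → 2:
ΔE₁ = |E_2 - E_7| = |-13.6057/2² - (-13.6057/7²)|
ΔE₁ = |-3.40142500000 - (-0.27766734694)| = 3.12375765 eV

Transition 6 → 3:
ΔE₂ = |E_3 - E_6| = |-13.6057/3² - (-13.6057/6²)|
ΔE₂ = |-1.51174444444 - (-0.37793611111)| = 1.13380833 eV

Since 3.12375765 eV > 1.13380833 eV, the transition 7 → 2 emits the more energetic photon.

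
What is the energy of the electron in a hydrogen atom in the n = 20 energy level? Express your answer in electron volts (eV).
-0.03401 eV

The energy levels of a hydrogen-like atom are given by:
E_n = -13.6057 eV / n²

For n = 20:
E_20 = -13.6057 eV / 20²
E_20 = -13.6057 eV / 400
E_20 = -0.03401 eV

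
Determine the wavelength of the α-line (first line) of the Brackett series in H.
4050.07 nm

The longest wavelength corresponds to the smallest energy transition in the series.
The Brackett series has all transitions ending at n_f = 4.

For H, the first line (α-line) is the jump from n = 5 to n = 4:
E_5 = -13.6057 / 5² = -0.54422800 eV
E_4 = -13.6057 / 4² = -0.85035625 eV
ΔE = E_5 - E_4 = 0.30612825 eV

λ = hc/E = 1239.84 eV·nm / 0.30612825 eV
λ = 4050.07 nm

This is the α-line of the Brackett series in H.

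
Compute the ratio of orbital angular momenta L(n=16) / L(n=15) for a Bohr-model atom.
1.0667

In the Bohr model, L_n = nℏ, so the ratio is purely the ratio of quantum numbers:

L_16/L_15 = 16ℏ / 15ℏ = 16/15 = 1.0667

The angular momentum scales linearly with n.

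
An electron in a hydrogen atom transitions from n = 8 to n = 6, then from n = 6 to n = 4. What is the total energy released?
0.637767 eV

The energy levels of hydrogen are E_n = -13.6057 / n² eV.

First transition (8 → 6):
ΔE₁ = |E_6 - E_8|
ΔE₁ = |-0.377936111111 - (-0.212589062500)| = 0.165347049 eV

Second transition (6 → 4):
ΔE₂ = |E_4 - E_6|
ΔE₂ = |-0.850356250000 - (-0.377936111111)| = 0.472420139 eV

Total energy released:
E_total = ΔE₁ + ΔE₂ = 0.165347049 + 0.472420139 = 0.637767 eV

Note: This equals the direct transition 8 → 4: 0.637767 eV ✓
Energy is conserved regardless of the path taken.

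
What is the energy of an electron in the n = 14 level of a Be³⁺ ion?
-1.110669 eV

For hydrogen-like ions, the energy levels scale with Z²:
E_n = -13.6057 Z² / n² eV

For Be³⁺ (Z = 4) at n = 14:
E_14 = -13.6057 × 4² / 14²
E_14 = -13.6057 × 16 / 196
E_14 = -217.6912 / 196
E_14 = -1.110669 eV

The energy is 16 times more negative than hydrogen at the same n due to the stronger nuclear charge.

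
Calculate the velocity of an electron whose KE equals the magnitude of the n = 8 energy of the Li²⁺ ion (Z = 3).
8.204e+05 m/s (or 0.27% of c)

The binding energy at n = 8 for Li²⁺ is:
E_8 = -13.6057 × 3²/8² = -1.913302 eV
|E_8| = 1.913302 eV

Convert to Joules:
KE = 1.913302 eV × (1.602177 × 10⁻¹⁹ J/eV) = 3.06545e-19 J

Using KE = ½mv²:
v = √(2·KE/m_e)
v = √(2 × 3.06545e-19 J / 9.10938 × 10⁻³¹ kg)
v = 8.204e+05 m/s

This is approximately 0.27% the speed of light.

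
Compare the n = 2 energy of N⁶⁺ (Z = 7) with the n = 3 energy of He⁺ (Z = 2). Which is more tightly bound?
N⁶⁺ at n = 2 (E = -166.66983 eV)

Using E_n = -13.6057 Z² / n² eV:

N⁶⁺ (Z = 7) at n = 2:
E = -13.6057 × 7² / 2² = -13.6057 × 49 / 4 = -166.66982500 eV

He⁺ (Z = 2) at n = 3:
E = -13.6057 × 2² / 3² = -13.6057 × 4 / 9 = -6.04697778 eV

Since -166.66982500 eV < -6.04697778 eV,
N⁶⁺ at n = 2 is more tightly bound (requires more energy to ionize).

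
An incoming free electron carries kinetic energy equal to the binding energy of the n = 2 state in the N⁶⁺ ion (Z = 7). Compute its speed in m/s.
7.6569e+06 m/s (or 2.55408% of c)

The binding energy at n = 2 for N⁶⁺ is:
E_2 = -13.6057 × 7²/2² = -166.6698250 eV
|E_2| = 166.6698250 eV

Convert to Joules:
KE = 166.6698250 eV × (1.602177 × 10⁻¹⁹ J/eV) = 2.670346e-17 J

Using KE = ½mv²:
v = √(2·KE/m_e)
v = √(2 × 2.670346e-17 J / 9.10938 × 10⁻³¹ kg)
v = 7.6569e+06 m/s

This is approximately 2.55408% the speed of light.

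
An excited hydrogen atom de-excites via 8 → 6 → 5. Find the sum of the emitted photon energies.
0.33 eV

The energy levels of hydrogen are E_n = -13.6057 / n² eV.

First transition (8 → 6):
ΔE₁ = |E_6 - E_8|
ΔE₁ = |-0.37793611 - (-0.21258906)| = 0.16535 eV

Second transition (6 → 5):
ΔE₂ = |E_5 - E_6|
ΔE₂ = |-0.54422800 - (-0.37793611)| = 0.16629 eV

Total energy released:
E_total = ΔE₁ + ΔE₂ = 0.16535 + 0.16629 = 0.33 eV

Note: This equals the direct transition 8 → 5: 0.33 eV ✓
Energy is conserved regardless of the path taken.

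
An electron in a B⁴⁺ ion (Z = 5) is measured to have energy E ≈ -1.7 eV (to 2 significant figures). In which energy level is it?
n = 14

The exact energy levels follow E_n = -13.6057 Z² / n² eV with Z = 5.

The measured value (-1.7 eV) is reported to only 2 significant figures, so we must test candidate n values and see which one matches to that precision.

Candidate energies:
  n = 12:  E = -13.6057 × 5² / 12² = -2.36210 eV
  n = 13:  E = -13.6057 × 5² / 13² = -2.01268 eV
  n = 14:  E = -13.6057 × 5² / 14² = -1.73542 eV  ← matches
  n = 15:  E = -13.6057 × 5² / 15² = -1.51174 eV
  n = 16:  E = -13.6057 × 5² / 16² = -1.32868 eV

Checking against the measurement of -1.7 eV (2 sig figs), only n = 14 agrees:
E_14 = -1.73542 eV, which rounds to -1.7 eV ✓

Therefore n = 14.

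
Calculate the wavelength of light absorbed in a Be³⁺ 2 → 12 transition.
23.43253 nm

First, find the transition energy using E_n = -13.6057 Z² / n² eV:
E_2 = -13.6057 × 4² / 2² = -54.4228000 eV
E_12 = -13.6057 × 4² / 12² = -1.5117444 eV

Photon energy: |ΔE| = |E_12 - E_2| = 52.9110556 eV

Convert to wavelength using E = hc/λ with hc = 1239.84 eV·nm:
λ = hc/E = 1239.84 eV·nm / 52.9110556 eV
λ = 23.43253 nm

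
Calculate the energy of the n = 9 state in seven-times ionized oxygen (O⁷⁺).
-10.75 eV

For hydrogen-like ions, the energy levels scale with Z²:
E_n = -13.6057 Z² / n² eV

For O⁷⁺ (Z = 8) at n = 9:
E_9 = -13.6057 × 8² / 9²
E_9 = -13.6057 × 64 / 81
E_9 = -870.7648 / 81
E_9 = -10.75 eV

The energy is 64 times more negative than hydrogen at the same n due to the stronger nuclear charge.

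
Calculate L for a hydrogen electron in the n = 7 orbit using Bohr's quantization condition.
7.3820e-34 J·s (or 7ℏ)

In the Bohr model, angular momentum is quantized:
L = nℏ

where ℏ = h/(2π) = 1.054572e-34 J·s

For n = 7:
L = 7 × 1.054572e-34 J·s
L = 7.3820e-34 J·s

This can also be written as L = 7ℏ.
The angular momentum is an integer multiple of the reduced Planck constant.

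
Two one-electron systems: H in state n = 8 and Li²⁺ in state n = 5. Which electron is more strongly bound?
Li²⁺ at n = 5 (E = -4.89805 eV)

Using E_n = -13.6057 Z² / n² eV:

H (Z = 1) at n = 8:
E = -13.6057 × 1² / 8² = -13.6057 × 1 / 64 = -0.21258906 eV

Li²⁺ (Z = 3) at n = 5:
E = -13.6057 × 3² / 5² = -13.6057 × 9 / 25 = -4.89805200 eV

Since -4.89805200 eV < -0.21258906 eV,
Li²⁺ at n = 5 is more tightly bound (requires more energy to ionize).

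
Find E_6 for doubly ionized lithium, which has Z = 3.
-3.4014 eV

For hydrogen-like ions, the energy levels scale with Z²:
E_n = -13.6057 Z² / n² eV

For Li²⁺ (Z = 3) at n = 6:
E_6 = -13.6057 × 3² / 6²
E_6 = -13.6057 × 9 / 36
E_6 = -122.4513 / 36
E_6 = -3.4014 eV

The energy is 9 times more negative than hydrogen at the same n due to the stronger nuclear charge.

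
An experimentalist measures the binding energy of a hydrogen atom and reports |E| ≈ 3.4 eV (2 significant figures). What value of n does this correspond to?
n = 2

The exact energy levels follow E_n = -13.6057 eV / n².

The measured value (-3.4 eV) is reported to only 2 significant figures, so we must test candidate n values and see which one matches to that precision.

Candidate energies:
  n = 1:  E = -13.6057/1² = -13.605700 eV
  n = 2:  E = -13.6057/2² = -3.401425 eV  ← matches
  n = 3:  E = -13.6057/3² = -1.511744 eV
  n = 4:  E = -13.6057/4² = -0.850356 eV

Checking against the measurement of -3.4 eV (2 sig figs), only n = 2 agrees:
E_2 = -3.401425 eV, which rounds to -3.4 eV ✓

Therefore n = 2.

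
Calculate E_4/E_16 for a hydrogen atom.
16.000

Using E_n = -13.6057 Z² / n² eV with Z = 1:

E_4 = -13.6057 / 4² = -13.6057 / 16 = -0.850356250 eV
E_16 = -13.6057 / 16² = -13.6057 / 256 = -0.053147266 eV

The ratio is:
E_4/E_16 = (-0.850356250) / (-0.053147266)
E_4/E_16 = (-13.6057/16) / (-13.6057/256)
E_4/E_16 = 256/16
E_4/E_16 = 16.000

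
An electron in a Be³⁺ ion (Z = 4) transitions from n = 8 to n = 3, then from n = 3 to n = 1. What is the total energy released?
214.28978 eV

The energy levels of Be³⁺ are E_n = -13.6057 × 4² / n² eV.

First transition (8 → 3):
ΔE₁ = |E_3 - E_8|
ΔE₁ = |-24.18791111111 - (-3.40142500000)| = 20.78648611 eV

Second transition (3 → 1):
ΔE₂ = |E_1 - E_3|
ΔE₂ = |-217.69120000000 - (-24.18791111111)| = 193.50328889 eV

Total energy released:
E_total = ΔE₁ + ΔE₂ = 20.78648611 + 193.50328889 = 214.28978 eV

Note: This equals the direct transition 8 → 1: 214.28978 eV ✓
Energy is conserved regardless of the path taken.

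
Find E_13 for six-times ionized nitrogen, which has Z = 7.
-3.9448 eV

For hydrogen-like ions, the energy levels scale with Z²:
E_n = -13.6057 Z² / n² eV

For N⁶⁺ (Z = 7) at n = 13:
E_13 = -13.6057 × 7² / 13²
E_13 = -13.6057 × 49 / 169
E_13 = -666.6793 / 169
E_13 = -3.9448 eV

The energy is 49 times more negative than hydrogen at the same n due to the stronger nuclear charge.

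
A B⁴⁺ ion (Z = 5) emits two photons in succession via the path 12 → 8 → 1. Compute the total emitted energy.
337.780399 eV

The energy levels of B⁴⁺ are E_n = -13.6057 × 5² / n² eV.

First transition (12 → 8):
ΔE₁ = |E_8 - E_12|
ΔE₁ = |-5.314726562500 - (-2.362100694444)| = 2.952625868 eV

Second transition (8 → 1):
ΔE₂ = |E_1 - E_8|
ΔE₂ = |-340.142500000000 - (-5.314726562500)| = 334.827773438 eV

Total energy released:
E_total = ΔE₁ + ΔE₂ = 2.952625868 + 334.827773438 = 337.780399 eV

Note: This equals the direct transition 12 → 1: 337.780399 eV ✓
Energy is conserved regardless of the path taken.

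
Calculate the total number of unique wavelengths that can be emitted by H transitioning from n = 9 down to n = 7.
3

The electron can occupy levels n = 7, 8, ..., 9 during de-excitation — that is m = 9 - 7 + 1 = 3 distinct levels.

The number of distinct spectral lines equals the number of ways to choose 2 of these m levels (each pair gives one possible emission transition):

Number of lines = m(m-1)/2 = 3×2/2 = 3

These correspond to all possible transitions between the 3 levels:
9 → 8, 9 → 7, 8 → 7

Each transition produces a photon with a unique energy (and thus wavelength). This count does not depend on Z.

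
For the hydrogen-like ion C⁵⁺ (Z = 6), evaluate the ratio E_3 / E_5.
2.78

Using E_n = -13.6057 Z² / n² eV with Z = 6:

E_3 = -13.6057 × 6² / 3² = -489.8052 / 9 = -54.42280000 eV
E_5 = -13.6057 × 6² / 5² = -489.8052 / 25 = -19.59220800 eV

The ratio is:
E_3/E_5 = (-54.42280000) / (-19.59220800)
E_3/E_5 = (-489.8052/9) / (-489.8052/25)
E_3/E_5 = 25/9
E_3/E_5 = 2.78
(Note: the Z² factors cancel in the ratio.)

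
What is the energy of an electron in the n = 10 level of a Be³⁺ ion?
-2.17691 eV

For hydrogen-like ions, the energy levels scale with Z²:
E_n = -13.6057 Z² / n² eV

For Be³⁺ (Z = 4) at n = 10:
E_10 = -13.6057 × 4² / 10²
E_10 = -13.6057 × 16 / 100
E_10 = -217.6912 / 100
E_10 = -2.17691 eV

The energy is 16 times more negative than hydrogen at the same n due to the stronger nuclear charge.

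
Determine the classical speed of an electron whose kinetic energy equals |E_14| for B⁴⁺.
7.813e+05 m/s (or 0.260620% of c)

The binding energy at n = 14 for B⁴⁺ is:
E_14 = -13.6057 × 5²/14² = -1.73542092 eV
|E_14| = 1.73542092 eV

Convert to Joules:
KE = 1.73542092 eV × (1.602177 × 10⁻¹⁹ J/eV) = 2.78045e-19 J

Using KE = ½mv²:
v = √(2·KE/m_e)
v = √(2 × 2.78045e-19 J / 9.10938 × 10⁻³¹ kg)
v = 7.813e+05 m/s

This is approximately 0.260620% the speed of light.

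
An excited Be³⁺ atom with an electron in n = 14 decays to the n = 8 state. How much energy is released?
2.290756 eV

The energy levels are E_n = -13.6057 Z² eV / n².

Energy at n = 14: E_14 = -13.6057 × 4² / 14² = -1.110669388 eV
Energy at n = 8: E_8 = -13.6057 × 4² / 8² = -3.401425000 eV

For emission (electron falling to lower state), the photon energy is:
E_photon = E_14 - E_8 = |-1.110669388 - (-3.401425000)|
E_photon = 2.290756 eV

This energy is carried away by the emitted photon.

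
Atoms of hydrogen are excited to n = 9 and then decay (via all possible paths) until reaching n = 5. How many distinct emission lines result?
10

The electron can occupy levels n = 5, 6, ..., 9 during de-excitation — that is m = 9 - 5 + 1 = 5 distinct levels.

The number of distinct spectral lines equals the number of ways to choose 2 of these m levels (each pair gives one possible emission transition):

Number of lines = m(m-1)/2 = 5×4/2 = 10

These correspond to all possible transitions between the 5 levels:
9 → 8, 9 → 7, 9 → 6, 9 → 5, 8 → 7, 8 → 6, 8 → 5, 7 → 6...

Each transition produces a photon with a unique energy (and thus wavelength). This count does not depend on Z.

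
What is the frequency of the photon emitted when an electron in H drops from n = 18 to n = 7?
5.69858e+13 Hz

First, find the transition energy:
E_18 = -13.6057 / 18² = -0.041992901 eV
E_7 = -13.6057 / 7² = -0.277667347 eV
|ΔE| = |E_7 - E_18| = 0.235674446 eV

Convert to Joules: E = 0.235674446 eV × (1.602177 × 10⁻¹⁹ J/eV) = 3.7759218e-20 J

Using E = hf:
f = E/h = 3.7759218e-20 J / (6.62607 × 10⁻³⁴ J·s)
f = 5.69858e+13 Hz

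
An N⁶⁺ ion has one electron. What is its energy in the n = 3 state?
-74.0755 eV

For hydrogen-like ions, the energy levels scale with Z²:
E_n = -13.6057 Z² / n² eV

For N⁶⁺ (Z = 7) at n = 3:
E_3 = -13.6057 × 7² / 3²
E_3 = -13.6057 × 49 / 9
E_3 = -666.6793 / 9
E_3 = -74.0755 eV

The energy is 49 times more negative than hydrogen at the same n due to the stronger nuclear charge.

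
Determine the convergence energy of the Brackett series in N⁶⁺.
41.67 eV

The series limit corresponds to the transition from n = ∞ to n = 4.
This is the highest energy (shortest wavelength) transition in the Brackett series.

E_∞ = 0 eV
E_4 = -13.6057 × 7² / 4² = -41.67 eV

Energy at series limit:
ΔE = E_∞ - E_4 = 0 - (-41.67) = 41.67 eV

This energy equals the ionization energy from the n = 4 state of N⁶⁺.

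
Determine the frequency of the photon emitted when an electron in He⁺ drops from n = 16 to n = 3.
1.411e+15 Hz

First, find the transition energy:
E_16 = -13.6057 × 2² / 16² = -0.2125891 eV
E_3 = -13.6057 × 2² / 3² = -6.0469778 eV
|ΔE| = |E_3 - E_16| = 5.8343887 eV

Convert to Joules: E = 5.8343887 eV × (1.602177 × 10⁻¹⁹ J/eV) = 9.34772e-19 J

Using E = hf:
f = E/h = 9.34772e-19 J / (6.62607 × 10⁻³⁴ J·s)
f = 1.411e+15 Hz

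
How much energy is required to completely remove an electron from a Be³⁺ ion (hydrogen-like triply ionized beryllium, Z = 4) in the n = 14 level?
1.110669 eV

The ionization energy is the energy needed to remove the electron completely (n → ∞).

For a hydrogen-like ion with Z = 4, E_n = -13.6057 Z² / n² eV.

At n = 14: E_14 = -13.6057 × 4² / 14² = -1.110669388 eV
At n = ∞: E_∞ = 0 eV

Ionization energy = E_∞ - E_14 = 0 - (-1.110669388) = 1.110669388 eV
Ionization energy ≈ 1.110669 eV

This is also called the binding energy of the electron in state n = 14.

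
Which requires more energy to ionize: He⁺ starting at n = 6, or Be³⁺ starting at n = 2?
Be³⁺ at n = 2 (E = -54.42 eV)

Using E_n = -13.6057 Z² / n² eV:

He⁺ (Z = 2) at n = 6:
E = -13.6057 × 2² / 6² = -13.6057 × 4 / 36 = -1.51174 eV

Be³⁺ (Z = 4) at n = 2:
E = -13.6057 × 4² / 2² = -13.6057 × 16 / 4 = -54.42280 eV

Since -54.42280 eV < -1.51174 eV,
Be³⁺ at n = 2 is more tightly bound (requires more energy to ionize).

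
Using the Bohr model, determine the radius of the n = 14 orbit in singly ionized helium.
5.1859 nm (or 51.8594 Å)

The Bohr radius formula is:
r_n = n² a₀ / Z

where a₀ = 0.0529177 nm is the Bohr radius.

For He⁺ (Z = 2) at n = 14:
r_14 = 14² × 0.0529177 nm / 2
r_14 = 196 × 0.0529177 nm / 2
r_14 = 10.37187 nm / 2
r_14 = 5.1859 nm

The electron orbits at approximately 5.1859 nm from the nucleus.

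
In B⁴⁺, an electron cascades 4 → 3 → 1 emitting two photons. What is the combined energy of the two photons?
318.88 eV

The energy levels of B⁴⁺ are E_n = -13.6057 × 5² / n² eV.

First transition (4 → 3):
ΔE₁ = |E_3 - E_4|
ΔE₁ = |-37.79361111 - (-21.25890625)| = 16.53470 eV

Second transition (3 → 1):
ΔE₂ = |E_1 - E_3|
ΔE₂ = |-340.14250000 - (-37.79361111)| = 302.34889 eV

Total energy released:
E_total = ΔE₁ + ΔE₂ = 16.53470 + 302.34889 = 318.88 eV

Note: This equals the direct transition 4 → 1: 318.88 eV ✓
Energy is conserved regardless of the path taken.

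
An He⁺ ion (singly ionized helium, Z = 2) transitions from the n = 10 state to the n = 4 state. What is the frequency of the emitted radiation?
6.91e+14 Hz

First, find the transition energy:
E_10 = -13.6057 × 2² / 10² = -0.5442280 eV
E_4 = -13.6057 × 2² / 4² = -3.4014250 eV
|ΔE| = |E_4 - E_10| = 2.8571970 eV

Convert to Joules: E = 2.8571970 eV × (1.602177 × 10⁻¹⁹ J/eV) = 4.5777e-19 J

Using E = hf:
f = E/h = 4.5777e-19 J / (6.62607 × 10⁻³⁴ J·s)
f = 6.91e+14 Hz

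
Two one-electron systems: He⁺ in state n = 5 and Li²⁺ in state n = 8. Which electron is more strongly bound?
He⁺ at n = 5 (E = -2.17691 eV)

Using E_n = -13.6057 Z² / n² eV:

He⁺ (Z = 2) at n = 5:
E = -13.6057 × 2² / 5² = -13.6057 × 4 / 25 = -2.17691200 eV

Li²⁺ (Z = 3) at n = 8:
E = -13.6057 × 3² / 8² = -13.6057 × 9 / 64 = -1.91330156 eV

Since -2.17691200 eV < -1.91330156 eV,
He⁺ at n = 5 is more tightly bound (requires more energy to ionize).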